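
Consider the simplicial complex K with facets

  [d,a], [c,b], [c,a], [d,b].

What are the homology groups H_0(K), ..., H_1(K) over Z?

H_0 ≅ Z,  H_1 ≅ Z.

Fix the vertex order a < b < c < d and write every simplex with vertices in increasing order. Then dim K = 1 and the simplices of K are:

  0-simplices (4): a, b, c, d
  1-simplices (4): ac, ad, bc, bd

so the chain groups are C_0 ≅ Z^4, C_1 ≅ Z^4.

The boundary map ∂_1: C_1 → C_0 maps an edge to its endpoints' difference, ∂[p,q] = q − p. For instance
  ∂ac = c − a.
This gives a 4×4 integer matrix of rank 3; reducing to Smith normal form yields diagonal entries (1,1,1).

Computing H_k = (kernel of ∂_k) / (image of ∂_{k+1}):

  H_0: rank C_0 − rank ∂_1 = 4 − 3 = 1, and the invariant factors of ∂_1 are all 1, so H_0 ≅ Z.
  H_1: rank ker ∂_1 − rank ∂_2 = (4 − 3) − 0 = 1, and there is no ∂_2, so H_1 ≅ Z.

(K is a triangulation of the circle S^1.)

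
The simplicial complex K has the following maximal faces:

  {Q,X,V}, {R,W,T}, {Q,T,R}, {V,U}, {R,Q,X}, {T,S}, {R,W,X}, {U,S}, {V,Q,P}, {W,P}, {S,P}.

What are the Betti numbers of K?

b_0 = 1, b_1 = 3, b_2 = 0.

Order the vertices as P < Q < R < S < T < U < V < W < X. Listing each simplex with vertices in this order, K has dimension 2 with simplices:

  0-simplices (9): P, Q, R, S, T, U, V, W, X
  1-simplices (17): PQ, PS, PV, PW, QR, QT, QV, QX, RT, RW, RX, ST, SU, TW, UV, VX, WX
  2-simplices (6): PQV, QRT, QRX, QVX, RTW, RWX

so the chain groups are C_0 ≅ Z^9, C_1 ≅ Z^17, C_2 ≅ Z^6.

The boundary map ∂_1: C_1 → C_0 maps an edge to its endpoints' difference, ∂[p,q] = q − p.
As a 9×17 matrix over Z this has rank 8, with invariant factors (1,1,1,1,1,1,1,1).

∂_2: C_2 → C_1 sends each 2-simplex [p,q,r] to [q,r] − [p,r] + [p,q]. For instance
  ∂RTW = TW − RW + RT,
  ∂QRT = RT − QT + QR.
The 17×6 boundary matrix has rank 6 and Smith normal form diag(1,1,1,1,1,1).

Reading off H_k = ker ∂_k / im ∂_{k+1}:

  H_0: rank C_0 − rank ∂_1 = 9 − 8 = 1, and the invariant factors of ∂_1 are all 1, so H_0 ≅ Z.
  H_1: rank ker ∂_1 − rank ∂_2 = (17 − 8) − 6 = 3, and the invariant factors of ∂_2 are all 1, so H_1 ≅ Z^3.
  H_2: rank ker ∂_2 − rank ∂_3 = (6 − 6) − 0 = 0, and there is no ∂_3, so H_2 ≅ 0.

As a check, the Euler characteristic is 9 − 17 + 6 = -2, which agrees with 1 − 3 + 0 = -2.

Hence the Betti numbers are b_0 = 1, b_1 = 3, b_2 = 0.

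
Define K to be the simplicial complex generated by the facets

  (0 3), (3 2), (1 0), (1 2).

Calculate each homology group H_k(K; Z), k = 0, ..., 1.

K has 4 vertices, 4 edges.
rank ∂_0 = 0, rank ∂_1 = 3 ⇒ b_0 = 4 − 0 − 3 = 1; all invariant factors of ∂_1 are 1 so no torsion. So H_0 = Z.
rank ∂_1 = 3, rank ∂_2 = 0 ⇒ b_1 = 4 − 3 − 0 = 1. So H_1 = Z.

H_0 = Z,  H_1 = Z.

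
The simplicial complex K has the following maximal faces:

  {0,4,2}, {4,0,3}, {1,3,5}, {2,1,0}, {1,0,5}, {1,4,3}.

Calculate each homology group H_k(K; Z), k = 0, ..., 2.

We work with the vertex ordering 0 < 1 < 2 < 3 < 4 < 5. The simplices of K, each written with vertices in increasing order, are:

  0-simplices (6): [0], [1], [2], [3], [4], [5]
  1-simplices (12): [0,1], [0,2], [0,3], [0,4], [0,5], [1,2], [1,3], [1,4], [1,5], [2,4], [3,4], [3,5]
  2-simplices (6): [0,1,2], [0,1,5], [0,2,4], [0,3,4], [1,3,4], [1,3,5]

so the chain groups are C_0 ≅ Z^6, C_1 ≅ Z^12, C_2 ≅ Z^6.

The boundary map ∂_1: C_1 → C_0 sends each edge [p,q] (with p < q) to q − p. For instance
  ∂[3,4] = [4] − [3].
The resulting 6×12 matrix has rank 5, and its Smith normal form has invariant factors (1,1,1,1,1).

∂_2: C_2 → C_1 sends each 2-simplex [p,q,r] to [q,r] − [p,r] + [p,q]. For instance
  ∂[0,1,2] = [1,2] − [0,2] + [0,1],
  ∂[0,2,4] = [2,4] − [0,4] + [0,2].
This gives a 12×6 integer matrix of rank 6; reducing to Smith normal form yields diagonal entries (1,1,1,1,1,1).

From H_k ≅ ker(∂_k) / im(∂_{k+1}) we obtain:

  H_0: rank C_0 − rank ∂_1 = 6 − 5 = 1, and the invariant factors of ∂_1 are all 1, so H_0 = Z.
  H_1: rank ker ∂_1 − rank ∂_2 = (12 − 5) − 6 = 1, and the invariant factors of ∂_2 are all 1, so H_1 = Z.
  H_2: rank ker ∂_2 − rank ∂_3 = (6 − 6) − 0 = 0, and there is no ∂_3, so H_2 = 0.

As a check, the Euler characteristic is 6 − 12 + 6 = 0, which agrees with 1 − 1 + 0 = 0.
(K is a triangulation of the cylinder S^1 x I.)

H_0 = Z,  H_1 = Z,  H_2 = 0.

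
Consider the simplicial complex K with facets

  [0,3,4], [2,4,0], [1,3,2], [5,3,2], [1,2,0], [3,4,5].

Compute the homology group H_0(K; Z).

H_0 ≅ Z.

Fix the vertex order 0 < 1 < 2 < 3 < 4 < 5 and write every simplex with vertices in increasing order. Then dim K = 2 and the simplices of K are:

  0-simplices (6): [0], [1], [2], [3], [4], [5]
  1-simplices (12): [0,1], [0,2], [0,3], [0,4], [1,2], [1,3], [2,3], [2,4], [2,5], [3,4], [3,5], [4,5]
  2-simplices (6): [0,1,2], [0,2,4], [0,3,4], [1,2,3], [2,3,5], [3,4,5]

so the chain groups are C_0 ≅ Z^6, C_1 ≅ Z^12, C_2 ≅ Z^6.

The boundary map ∂_1: C_1 → C_0 maps an edge to its endpoints' difference, ∂[p,q] = q − p.
This gives a 6×12 integer matrix of rank 5; reducing to Smith normal form yields diagonal entries (1,1,1,1,1).

∂_2: C_2 → C_1 acts by ∂[p,q,r] = [q,r] − [p,r] + [p,q]. For instance
  ∂[2,3,5] = [3,5] − [2,5] + [2,3],
  ∂[1,2,3] = [2,3] − [1,3] + [1,2].
This gives a 12×6 integer matrix of rank 6; reducing to Smith normal form yields diagonal entries (1,1,1,1,1,1).

From H_k ≅ ker(∂_k) / im(∂_{k+1}) we obtain:

  H_0: rank C_0 − rank ∂_1 = 6 − 5 = 1, and the invariant factors of ∂_1 are all 1, so H_0 ≅ Z.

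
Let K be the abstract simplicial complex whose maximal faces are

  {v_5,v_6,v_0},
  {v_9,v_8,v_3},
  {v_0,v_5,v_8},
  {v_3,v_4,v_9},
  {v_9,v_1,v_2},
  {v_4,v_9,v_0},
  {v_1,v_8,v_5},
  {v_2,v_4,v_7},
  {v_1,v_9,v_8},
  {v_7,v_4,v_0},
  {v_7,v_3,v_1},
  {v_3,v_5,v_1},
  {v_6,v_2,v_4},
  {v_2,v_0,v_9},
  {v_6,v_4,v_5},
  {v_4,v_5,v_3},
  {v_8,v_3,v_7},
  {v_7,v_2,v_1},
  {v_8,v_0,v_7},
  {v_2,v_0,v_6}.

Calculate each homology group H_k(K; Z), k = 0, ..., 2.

H_0 = Z,  H_1 = Z ⊕ Z/2,  H_2 = 0.

K has 10 vertices, 30 edges, 20 triangles.
rank ∂_0 = 0, rank ∂_1 = 9 ⇒ b_0 = 10 − 0 − 9 = 1; all invariant factors of ∂_1 are 1 so no torsion. So H_0 ≅ Z.
rank ∂_1 = 9, rank ∂_2 = 20 ⇒ b_1 = 30 − 9 − 20 = 1; ∂_2 has invariant factor(s) [2] giving torsion. So H_1 ≅ Z ⊕ Z/2.
rank ∂_2 = 20, rank ∂_3 = 0 ⇒ b_2 = 20 − 20 − 0 = 0. So H_2 ≅ 0.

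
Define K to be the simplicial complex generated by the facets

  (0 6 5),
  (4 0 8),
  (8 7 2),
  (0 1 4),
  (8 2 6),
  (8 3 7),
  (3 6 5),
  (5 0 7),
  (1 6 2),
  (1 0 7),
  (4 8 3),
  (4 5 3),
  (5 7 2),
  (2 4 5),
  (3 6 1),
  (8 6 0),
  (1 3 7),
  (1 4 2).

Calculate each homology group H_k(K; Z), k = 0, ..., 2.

H_0 ≅ Z,  H_1 ≅ Z^2,  H_2 ≅ Z.

K has 9 vertices, 27 edges, 18 triangles.
rank ∂_0 = 0, rank ∂_1 = 8 ⇒ b_0 = 9 − 0 − 8 = 1; all invariant factors of ∂_1 are 1 so no torsion. So H_0 ≅ Z.
rank ∂_1 = 8, rank ∂_2 = 17 ⇒ b_1 = 27 − 8 − 17 = 2; all invariant factors of ∂_2 are 1 so no torsion. So H_1 ≅ Z^2.
rank ∂_2 = 17, rank ∂_3 = 0 ⇒ b_2 = 18 − 17 − 0 = 1. So H_2 ≅ Z.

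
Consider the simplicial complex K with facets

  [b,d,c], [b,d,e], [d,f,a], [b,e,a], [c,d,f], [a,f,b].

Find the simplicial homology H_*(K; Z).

K has 6 vertices, 12 edges, 6 triangles.
rank ∂_0 = 0, rank ∂_1 = 5 ⇒ b_0 = 6 − 0 − 5 = 1; all invariant factors of ∂_1 are 1 so no torsion. So H_0 ≅ Z.
rank ∂_1 = 5, rank ∂_2 = 6 ⇒ b_1 = 12 − 5 − 6 = 1; all invariant factors of ∂_2 are 1 so no torsion. So H_1 ≅ Z.
rank ∂_2 = 6, rank ∂_3 = 0 ⇒ b_2 = 6 − 6 − 0 = 0. So H_2 ≅ 0.

H_0 = Z,  H_1 = Z,  H_2 = 0.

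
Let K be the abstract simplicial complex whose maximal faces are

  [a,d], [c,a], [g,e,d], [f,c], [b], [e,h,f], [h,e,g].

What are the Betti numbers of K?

b_0 = 2, b_1 = 1, b_2 = 0.

Take the total order a < b < c < d < e < f < g < h on the vertex set. Then K (dimension 2) consists of the simplices:

  0-simplices (8): a, b, c, d, e, f, g, h
  1-simplices (10): ac, ad, cf, de, dg, ef, eg, eh, fh, gh
  2-simplices (3): deg, efh, egh

giving chain groups C_0 ≅ Z^8, C_1 ≅ Z^10, C_2 ≅ Z^3.

The boundary map ∂_1: C_1 → C_0 sends each edge [p,q] (with p < q) to q − p.
The 8×10 boundary matrix has rank 6 and Smith normal form diag(1,1,1,1,1,1).

The boundary map ∂_2: C_2 → C_1 maps a triangle to the signed sum of its edges. For instance
  ∂deg = eg − dg + de,
  ∂efh = fh − eh + ef.
The 10×3 boundary matrix has rank 3 and Smith normal form diag(1,1,1).

Reading off H_k = ker ∂_k / im ∂_{k+1}:

  H_0: rank C_0 − rank ∂_1 = 8 − 6 = 2, and the invariant factors of ∂_1 are all 1, so H_0 = Z^2.
  H_1: rank ker ∂_1 − rank ∂_2 = (10 − 6) − 3 = 1, and the invariant factors of ∂_2 are all 1, so H_1 = Z.
  H_2: rank ker ∂_2 − rank ∂_3 = (3 − 3) − 0 = 0, and there is no ∂_3, so H_2 = 0.

As a check, the Euler characteristic is 8 − 10 + 3 = 1, which agrees with 2 − 1 + 0 = 1.

Hence the Betti numbers are b_0 = 2, b_1 = 1, b_2 = 0.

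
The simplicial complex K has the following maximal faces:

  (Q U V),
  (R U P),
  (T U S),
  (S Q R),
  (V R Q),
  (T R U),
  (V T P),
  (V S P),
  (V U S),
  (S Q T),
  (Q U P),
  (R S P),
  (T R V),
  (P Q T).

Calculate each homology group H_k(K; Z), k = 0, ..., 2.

H_0 = Z,  H_1 = Z^2,  H_2 = Z.

We work with the vertex ordering P < Q < R < S < T < U < V. The simplices of K, each written with vertices in increasing order, are:

  0-simplices (7): P, Q, R, S, T, U, V
  1-simplices (21): PQ, PR, PS, PT, PU, PV, QR, QS, QT, QU, QV, RS, RT, RU, RV, ST, SU, SV, TU, TV, UV
  2-simplices (14): PQT, PQU, PRS, PRU, PSV, PTV, QRS, QRV, QST, QUV, RTU, RTV, STU, SUV

giving chain groups C_0 ≅ Z^7, C_1 ≅ Z^21, C_2 ≅ Z^14.

∂_1: C_1 → C_0 sends each edge [p,q] (with p < q) to q − p.
This gives a 7×21 integer matrix of rank 6; reducing to Smith normal form yields diagonal entries (1,1,1,1,1,1).

The boundary map ∂_2: C_2 → C_1 acts by ∂[p,q,r] = [q,r] − [p,r] + [p,q]. For instance
  ∂PTV = TV − PV + PT,
  ∂PRU = RU − PU + PR.
As a 21×14 matrix over Z this has rank 13, with invariant factors (1,1,1,1,1,1,1,1,1,1,1,1,1).

Reading off H_k = ker ∂_k / im ∂_{k+1}:

  H_0: rank C_0 − rank ∂_1 = 7 − 6 = 1, and the invariant factors of ∂_1 are all 1, so H_0 ≅ Z.
  H_1: rank ker ∂_1 − rank ∂_2 = (21 − 6) − 13 = 2, and the invariant factors of ∂_2 are all 1, so H_1 ≅ Z^2.
  H_2: rank ker ∂_2 − rank ∂_3 = (14 − 13) − 0 = 1, and there is no ∂_3, so H_2 ≅ Z.

(K is a triangulation of the torus T^2.)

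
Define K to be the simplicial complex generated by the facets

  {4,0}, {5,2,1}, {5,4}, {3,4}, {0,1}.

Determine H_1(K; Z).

K has 6 vertices, 7 edges, 1 triangle.
rank ∂_1 = 5, rank ∂_2 = 1 ⇒ b_1 = 7 − 5 − 1 = 1; all invariant factors of ∂_2 are 1 so no torsion. So H_1 ≅ Z.

H_1 ≅ Z.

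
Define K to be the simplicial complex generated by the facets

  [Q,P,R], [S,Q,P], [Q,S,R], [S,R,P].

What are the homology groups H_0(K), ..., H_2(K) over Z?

Fix the vertex order P < Q < R < S and write every simplex with vertices in increasing order. Then dim K = 2 and the simplices of K are:

  0-simplices (4): P, Q, R, S
  1-simplices (6): PQ, PR, PS, QR, QS, RS
  2-simplices (4): PQR, PQS, PRS, QRS

Hence C_0 ≅ Z^4, C_1 ≅ Z^6, C_2 ≅ Z^4.

∂_1: C_1 → C_0 sends each edge [p,q] (with p < q) to q − p. For instance
  ∂QR = R − Q.
The 4×6 boundary matrix has rank 3 and Smith normal form diag(1,1,1).

The boundary map ∂_2: C_2 → C_1 sends each 2-simplex [p,q,r] to [q,r] − [p,r] + [p,q]. For instance
  ∂PQR = QR − PR + PQ,
  ∂PRS = RS − PS + PR.
This gives a 6×4 integer matrix of rank 3; reducing to Smith normal form yields diagonal entries (1,1,1).

Computing H_k = (kernel of ∂_k) / (image of ∂_{k+1}):

  H_0: rank C_0 − rank ∂_1 = 4 − 3 = 1, and the invariant factors of ∂_1 are all 1, so H_0 = Z.
  H_1: rank ker ∂_1 − rank ∂_2 = (6 − 3) − 3 = 0, and the invariant factors of ∂_2 are all 1, so H_1 = 0.
  H_2: rank ker ∂_2 − rank ∂_3 = (4 − 3) − 0 = 1, and there is no ∂_3, so H_2 = Z.

As a check, the Euler characteristic is 4 − 6 + 4 = 2, which agrees with 1 − 0 + 1 = 2.
(K is a triangulation of the 2-sphere S^2.)

H_0 ≅ Z,  H_1 = 0,  H_2 ≅ Z.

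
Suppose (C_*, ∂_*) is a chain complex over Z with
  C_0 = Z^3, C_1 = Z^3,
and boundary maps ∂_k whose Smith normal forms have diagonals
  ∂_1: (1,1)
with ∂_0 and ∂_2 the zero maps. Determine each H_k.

H_0 = Z,  H_1 = Z.

H_0: b_0 = 3 − 0 − 2 = 1; torsion from ∂_1 factors > 1: none. So H_0 = Z.
H_1: b_1 = 3 − 2 − 0 = 1; torsion from ∂_2 factors > 1: none. So H_1 = Z.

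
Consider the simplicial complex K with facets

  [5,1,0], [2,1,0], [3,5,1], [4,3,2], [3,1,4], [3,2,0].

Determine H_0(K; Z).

Order the vertices as 0 < 1 < 2 < 3 < 4 < 5. Listing each simplex with vertices in this order, K has dimension 2 with simplices:

  0-simplices (6): [0], [1], [2], [3], [4], [5]
  1-simplices (12): [0,1], [0,2], [0,3], [0,5], [1,2], [1,3], [1,4], [1,5], [2,3], [2,4], [3,4], [3,5]
  2-simplices (6): [0,1,2], [0,1,5], [0,2,3], [1,3,4], [1,3,5], [2,3,4]

Hence C_0 ≅ Z^6, C_1 ≅ Z^12, C_2 ≅ Z^6.

∂_1: C_1 → C_0 is given by ∂[p,q] = [q] − [p]. For instance
  ∂[0,2] = [2] − [0].
The 6×12 boundary matrix has rank 5 and Smith normal form diag(1,1,1,1,1).

∂_2: C_2 → C_1 acts by ∂[p,q,r] = [q,r] − [p,r] + [p,q]. For instance
  ∂[1,3,5] = [3,5] − [1,5] + [1,3],
  ∂[2,3,4] = [3,4] − [2,4] + [2,3].
The 12×6 boundary matrix has rank 6 and Smith normal form diag(1,1,1,1,1,1).

From H_k ≅ ker(∂_k) / im(∂_{k+1}) we obtain:

  H_0: rank C_0 − rank ∂_1 = 6 − 5 = 1, and the invariant factors of ∂_1 are all 1, so H_0 ≅ Z.

(K is a triangulation of the cylinder S^1 x I.)

H_0 = Z.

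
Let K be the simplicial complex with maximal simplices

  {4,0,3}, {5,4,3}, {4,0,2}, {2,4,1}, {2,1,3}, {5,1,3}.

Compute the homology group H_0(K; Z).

Take the total order 0 < 1 < 2 < 3 < 4 < 5 on the vertex set. Then K (dimension 2) consists of the simplices:

  0-simplices (6): [0], [1], [2], [3], [4], [5]
  1-simplices (12): [0,2], [0,3], [0,4], [1,2], [1,3], [1,4], [1,5], [2,3], [2,4], [3,4], [3,5], [4,5]
  2-simplices (6): [0,2,4], [0,3,4], [1,2,3], [1,2,4], [1,3,5], [3,4,5]

giving chain groups C_0 ≅ Z^6, C_1 ≅ Z^12, C_2 ≅ Z^6.

∂_1: C_1 → C_0 maps an edge to its endpoints' difference, ∂[p,q] = q − p.
As a 6×12 matrix over Z this has rank 5, with invariant factors (1,1,1,1,1).

Boundary ∂_2: C_2 → C_1 sends each 2-simplex [p,q,r] to [q,r] − [p,r] + [p,q]. For instance
  ∂[0,3,4] = [3,4] − [0,4] + [0,3],
  ∂[1,2,4] = [2,4] − [1,4] + [1,2].
As a 12×6 matrix over Z this has rank 6, with invariant factors (1,1,1,1,1,1).

Now H_k = ker ∂_k / im ∂_{k+1}, so:

  H_0: rank C_0 − rank ∂_1 = 6 − 5 = 1, and the invariant factors of ∂_1 are all 1, so H_0 = Z.

H_0 = Z.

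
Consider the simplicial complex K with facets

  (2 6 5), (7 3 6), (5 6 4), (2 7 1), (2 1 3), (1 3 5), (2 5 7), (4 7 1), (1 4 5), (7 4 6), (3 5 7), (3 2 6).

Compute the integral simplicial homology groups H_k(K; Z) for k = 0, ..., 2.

H_0 = Z,  H_1 = Z_2,  H_2 = 0.

Fix the vertex order 1 < 2 < 3 < 4 < 5 < 6 < 7 and write every simplex with vertices in increasing order. Then dim K = 2 and the simplices of K are:

  0-simplices (7): [1], [2], [3], [4], [5], [6], [7]
  1-simplices (18): [1,2], [1,3], [1,4], [1,5], [1,7], [2,3], [2,5], [2,6], [2,7], [3,5], [3,6], [3,7], [4,5], [4,6], [4,7], [5,6], [5,7], [6,7]
  2-simplices (12): [1,2,3], [1,2,7], [1,3,5], [1,4,5], [1,4,7], [2,3,6], [2,5,6], [2,5,7], [3,5,7], [3,6,7], [4,5,6], [4,6,7]

so the chain groups are C_0 ≅ Z^7, C_1 ≅ Z^18, C_2 ≅ Z^12.

∂_1: C_1 → C_0 maps an edge to its endpoints' difference, ∂[p,q] = q − p. For instance
  ∂[2,7] = [7] − [2].
As a 7×18 matrix over Z this has rank 6, with invariant factors (1,1,1,1,1,1).

∂_2: C_2 → C_1 acts by ∂[p,q,r] = [q,r] − [p,r] + [p,q]. For instance
  ∂[2,5,6] = [5,6] − [2,6] + [2,5],
  ∂[3,6,7] = [6,7] − [3,7] + [3,6].
As a 18×12 matrix over Z this has rank 12, with invariant factors (1,1,1,1,1,1,1,1,1,1,1,2).

Reading off H_k = ker ∂_k / im ∂_{k+1}:

  H_0: rank C_0 − rank ∂_1 = 7 − 6 = 1, and the invariant factors of ∂_1 are all 1, so H_0 ≅ Z.
  H_1: rank ker ∂_1 − rank ∂_2 = (18 − 6) − 12 = 0, and ∂_2 has invariant factor 2 > 1, so H_1 ≅ Z_2.
  H_2: rank ker ∂_2 − rank ∂_3 = (12 − 12) − 0 = 0, and there is no ∂_3, so H_2 ≅ 0.

As a check, the Euler characteristic is 7 − 18 + 12 = 1, which agrees with 1 − 0 + 0 = 1.
(K is a triangulation of the real projective plane RP^2.)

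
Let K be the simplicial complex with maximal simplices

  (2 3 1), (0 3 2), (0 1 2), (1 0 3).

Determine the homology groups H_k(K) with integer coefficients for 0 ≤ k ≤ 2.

Order the vertices as 0 < 1 < 2 < 3. Listing each simplex with vertices in this order, K has dimension 2 with simplices:

  0-simplices (4): [0], [1], [2], [3]
  1-simplices (6): [0,1], [0,2], [0,3], [1,2], [1,3], [2,3]
  2-simplices (4): [0,1,2], [0,1,3], [0,2,3], [1,2,3]

giving chain groups C_0 ≅ Z^4, C_1 ≅ Z^6, C_2 ≅ Z^4.

The boundary map ∂_1: C_1 → C_0 is given by ∂[p,q] = [q] − [p].
The 4×6 boundary matrix has rank 3 and Smith normal form diag(1,1,1).

∂_2: C_2 → C_1 maps a triangle to the signed sum of its edges. For instance
  ∂[1,2,3] = [2,3] − [1,3] + [1,2],
  ∂[0,1,3] = [1,3] − [0,3] + [0,1].
The resulting 6×4 matrix has rank 3, and its Smith normal form has invariant factors (1,1,1).

Now H_k = ker ∂_k / im ∂_{k+1}, so:

  H_0: rank C_0 − rank ∂_1 = 4 − 3 = 1, and the invariant factors of ∂_1 are all 1, so H_0 ≅ Z.
  H_1: rank ker ∂_1 − rank ∂_2 = (6 − 3) − 3 = 0, and the invariant factors of ∂_2 are all 1, so H_1 ≅ 0.
  H_2: rank ker ∂_2 − rank ∂_3 = (4 − 3) − 0 = 1, and there is no ∂_3, so H_2 ≅ Z.

As a check, the Euler characteristic is 4 − 6 + 4 = 2, which agrees with 1 − 0 + 1 = 2.

H_0 ≅ Z,  H_1 = 0,  H_2 ≅ Z.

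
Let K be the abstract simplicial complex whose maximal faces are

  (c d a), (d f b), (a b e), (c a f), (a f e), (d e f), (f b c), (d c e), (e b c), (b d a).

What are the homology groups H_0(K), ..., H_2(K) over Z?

H_0 = Z,  H_1 = Z_2,  H_2 = 0.

Fix the vertex order a < b < c < d < e < f and write every simplex with vertices in increasing order. Then dim K = 2 and the simplices of K are:

  0-simplices (6): a, b, c, d, e, f
  1-simplices (15): ab, ac, ad, ae, af, bc, bd, be, bf, cd, ce, cf, de, df, ef
  2-simplices (10): abd, abe, acd, acf, aef, bce, bcf, bdf, cde, def

so the chain groups are C_0 ≅ Z^6, C_1 ≅ Z^15, C_2 ≅ Z^10.

Boundary ∂_1: C_1 → C_0 is given by ∂[p,q] = [q] − [p].
The 6×15 boundary matrix has rank 5 and Smith normal form diag(1,1,1,1,1).

The boundary map ∂_2: C_2 → C_1 acts by ∂[p,q,r] = [q,r] − [p,r] + [p,q]. For instance
  ∂cde = de − ce + cd,
  ∂bcf = cf − bf + bc.
The resulting 15×10 matrix has rank 10, and its Smith normal form has invariant factors (1,1,1,1,1,1,1,1,1,2).

Now H_k = ker ∂_k / im ∂_{k+1}, so:

  H_0: rank C_0 − rank ∂_1 = 6 − 5 = 1, and the invariant factors of ∂_1 are all 1, so H_0 = Z.
  H_1: rank ker ∂_1 − rank ∂_2 = (15 − 5) − 10 = 0, and ∂_2 has invariant factor 2 > 1, so H_1 = Z_2.
  H_2: rank ker ∂_2 − rank ∂_3 = (10 − 10) − 0 = 0, and there is no ∂_3, so H_2 = 0.

(K is a triangulation of the real projective plane RP^2.)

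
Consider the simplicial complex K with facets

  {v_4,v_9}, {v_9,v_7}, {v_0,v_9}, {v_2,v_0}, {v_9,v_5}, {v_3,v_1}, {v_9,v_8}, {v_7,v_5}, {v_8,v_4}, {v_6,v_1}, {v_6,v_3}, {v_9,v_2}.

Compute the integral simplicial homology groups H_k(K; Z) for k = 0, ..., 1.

H_0 = Z^2,  H_1 = Z^4.

We work with the vertex ordering v_0 < v_1 < v_2 < v_3 < v_4 < v_5 < v_6 < v_7 < v_8 < v_9. The simplices of K, each written with vertices in increasing order, are:

  0-simplices (10): [v_0], [v_1], [v_2], [v_3], [v_4], [v_5], [v_6], [v_7], [v_8], [v_9]
  1-simplices (12): [v_0,v_2], [v_0,v_9], [v_1,v_3], [v_1,v_6], [v_2,v_9], [v_3,v_6], [v_4,v_8], [v_4,v_9], [v_5,v_7], [v_5,v_9], [v_7,v_9], [v_8,v_9]

giving chain groups C_0 ≅ Z^10, C_1 ≅ Z^12.

∂_1: C_1 → C_0 maps an edge to its endpoints' difference, ∂[p,q] = q − p.
This gives a 10×12 integer matrix of rank 8; reducing to Smith normal form yields diagonal entries (1,1,1,1,1,1,1,1).

From H_k ≅ ker(∂_k) / im(∂_{k+1}) we obtain:

  H_0: rank C_0 − rank ∂_1 = 10 − 8 = 2, and the invariant factors of ∂_1 are all 1, so H_0 = Z^2.
  H_1: rank ker ∂_1 − rank ∂_2 = (12 − 8) − 0 = 4, and there is no ∂_2, so H_1 = Z^4.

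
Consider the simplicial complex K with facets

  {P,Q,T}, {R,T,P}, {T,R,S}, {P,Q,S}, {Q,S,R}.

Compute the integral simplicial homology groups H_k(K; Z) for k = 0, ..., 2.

Order the vertices as P < Q < R < S < T. Listing each simplex with vertices in this order, K has dimension 2 with simplices:

  0-simplices (5): P, Q, R, S, T
  1-simplices (10): PQ, PR, PS, PT, QR, QS, QT, RS, RT, ST
  2-simplices (5): PQS, PQT, PRT, QRS, RST

Hence C_0 ≅ Z^5, C_1 ≅ Z^10, C_2 ≅ Z^5.

Boundary ∂_1: C_1 → C_0 sends each edge [p,q] (with p < q) to q − p. For instance
  ∂QS = S − Q.
This gives a 5×10 integer matrix of rank 4; reducing to Smith normal form yields diagonal entries (1,1,1,1).

Boundary ∂_2: C_2 → C_1 sends each 2-simplex [p,q,r] to [q,r] − [p,r] + [p,q]. For instance
  ∂PQT = QT − PT + PQ,
  ∂PQS = QS − PS + PQ.
The 10×5 boundary matrix has rank 5 and Smith normal form diag(1,1,1,1,1).

From H_k ≅ ker(∂_k) / im(∂_{k+1}) we obtain:

  H_0: rank C_0 − rank ∂_1 = 5 − 4 = 1, and the invariant factors of ∂_1 are all 1, so H_0 ≅ Z.
  H_1: rank ker ∂_1 − rank ∂_2 = (10 − 4) − 5 = 1, and the invariant factors of ∂_2 are all 1, so H_1 ≅ Z.
  H_2: rank ker ∂_2 − rank ∂_3 = (5 − 5) − 0 = 0, and there is no ∂_3, so H_2 ≅ 0.

H_0 = Z,  H_1 = Z,  H_2 = 0.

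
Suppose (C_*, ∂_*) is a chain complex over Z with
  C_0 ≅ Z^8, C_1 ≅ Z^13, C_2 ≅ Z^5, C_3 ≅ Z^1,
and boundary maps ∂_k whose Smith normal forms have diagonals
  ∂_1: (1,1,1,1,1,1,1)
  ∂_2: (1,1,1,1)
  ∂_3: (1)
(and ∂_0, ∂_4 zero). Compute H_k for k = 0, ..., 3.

H_0 ≅ Z,  H_1 ≅ Z^2,  H_2 = 0,  H_3 = 0.

H_0: b_0 = 8 − 0 − 7 = 1; torsion from ∂_1 factors > 1: none. So H_0 ≅ Z.
H_1: b_1 = 13 − 7 − 4 = 2; torsion from ∂_2 factors > 1: none. So H_1 ≅ Z^2.
H_2: b_2 = 5 − 4 − 1 = 0; torsion from ∂_3 factors > 1: none. So H_2 ≅ 0.
H_3: b_3 = 1 − 1 − 0 = 0; torsion from ∂_4 factors > 1: none. So H_3 ≅ 0.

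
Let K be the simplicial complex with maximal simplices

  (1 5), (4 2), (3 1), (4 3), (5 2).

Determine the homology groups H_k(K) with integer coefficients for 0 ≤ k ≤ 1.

H_0 ≅ Z,  H_1 ≅ Z.

Take the total order 1 < 2 < 3 < 4 < 5 on the vertex set. Then K (dimension 1) consists of the simplices:

  0-simplices (5): [1], [2], [3], [4], [5]
  1-simplices (5): [1,3], [1,5], [2,4], [2,5], [3,4]

so the chain groups are C_0 ≅ Z^5, C_1 ≅ Z^5.

Boundary ∂_1: C_1 → C_0 maps an edge to its endpoints' difference, ∂[p,q] = q − p. For instance
  ∂[1,5] = [5] − [1].
The resulting 5×5 matrix has rank 4, and its Smith normal form has invariant factors (1,1,1,1).

From H_k ≅ ker(∂_k) / im(∂_{k+1}) we obtain:

  H_0: rank C_0 − rank ∂_1 = 5 − 4 = 1, and the invariant factors of ∂_1 are all 1, so H_0 = Z.
  H_1: rank ker ∂_1 − rank ∂_2 = (5 − 4) − 0 = 1, and there is no ∂_2, so H_1 = Z.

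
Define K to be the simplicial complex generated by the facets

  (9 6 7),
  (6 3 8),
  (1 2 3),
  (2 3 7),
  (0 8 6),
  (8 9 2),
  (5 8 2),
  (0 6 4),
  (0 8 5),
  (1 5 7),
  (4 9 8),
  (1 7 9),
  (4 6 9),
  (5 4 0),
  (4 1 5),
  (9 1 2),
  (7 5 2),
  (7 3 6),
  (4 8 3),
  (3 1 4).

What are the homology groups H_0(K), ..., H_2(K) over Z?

H_0 ≅ Z,  H_1 ≅ Z ⊕ Z/2,  H_2 = 0.

Order the vertices as 0 < 1 < 2 < 3 < 4 < 5 < 6 < 7 < 8 < 9. Listing each simplex with vertices in this order, K has dimension 2 with simplices:

  0-simplices (10): [0], [1], [2], [3], [4], [5], [6], [7], [8], [9]
  1-simplices (30): (30 of them)
  2-simplices (20): (20 of them)

Hence C_0 ≅ Z^10, C_1 ≅ Z^30, C_2 ≅ Z^20.

∂_1: C_1 → C_0 maps an edge to its endpoints' difference, ∂[p,q] = q − p.
This gives a 10×30 integer matrix of rank 9; reducing to Smith normal form yields diagonal entries (1,1,1,1,1,1,1,1,1).

∂_2: C_2 → C_1 sends each 2-simplex [p,q,r] to [q,r] − [p,r] + [p,q]. For instance
  ∂[2,5,8] = [5,8] − [2,8] + [2,5],
  ∂[1,2,3] = [2,3] − [1,3] + [1,2].
The 30×20 boundary matrix has rank 20 and Smith normal form diag(1,1,1,1,1,1,1,1,1,1,1,1,1,1,1,1,1,1,1,2).

Now H_k = ker ∂_k / im ∂_{k+1}, so:

  H_0: rank C_0 − rank ∂_1 = 10 − 9 = 1, and the invariant factors of ∂_1 are all 1, so H_0 = Z.
  H_1: rank ker ∂_1 − rank ∂_2 = (30 − 9) − 20 = 1, and ∂_2 has invariant factor 2 > 1, so H_1 = Z ⊕ Z/2.
  H_2: rank ker ∂_2 − rank ∂_3 = (20 − 20) − 0 = 0, and there is no ∂_3, so H_2 = 0.

As a check, the Euler characteristic is 10 − 30 + 20 = 0, which agrees with 1 − 1 + 0 = 0.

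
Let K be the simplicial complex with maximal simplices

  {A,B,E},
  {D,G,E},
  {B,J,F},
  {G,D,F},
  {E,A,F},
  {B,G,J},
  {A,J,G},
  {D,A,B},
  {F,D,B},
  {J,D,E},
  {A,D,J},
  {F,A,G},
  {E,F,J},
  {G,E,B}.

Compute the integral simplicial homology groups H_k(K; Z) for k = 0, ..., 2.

H_0 = Z,  H_1 = Z^2,  H_2 = Z.

Fix the vertex order A < B < D < E < F < G < J and write every simplex with vertices in increasing order. Then dim K = 2 and the simplices of K are:

  0-simplices (7): A, B, D, E, F, G, J
  1-simplices (21): AB, AD, AE, AF, AG, AJ, BD, BE, BF, BG, BJ, DE, DF, DG, DJ, EF, EG, EJ, FG, FJ, GJ
  2-simplices (14): ABD, ABE, ADJ, AEF, AFG, AGJ, BDF, BEG, BFJ, BGJ, DEG, DEJ, DFG, EFJ

giving chain groups C_0 ≅ Z^7, C_1 ≅ Z^21, C_2 ≅ Z^14.

Boundary ∂_1: C_1 → C_0 is given by ∂[p,q] = [q] − [p]. For instance
  ∂DE = E − D.
This gives a 7×21 integer matrix of rank 6; reducing to Smith normal form yields diagonal entries (1,1,1,1,1,1).

∂_2: C_2 → C_1 maps a triangle to the signed sum of its edges. For instance
  ∂BEG = EG − BG + BE,
  ∂DEJ = EJ − DJ + DE.
The 21×14 boundary matrix has rank 13 and Smith normal form diag(1,1,1,1,1,1,1,1,1,1,1,1,1).

Now H_k = ker ∂_k / im ∂_{k+1}, so:

  H_0: rank C_0 − rank ∂_1 = 7 − 6 = 1, and the invariant factors of ∂_1 are all 1, so H_0 ≅ Z.
  H_1: rank ker ∂_1 − rank ∂_2 = (21 − 6) − 13 = 2, and the invariant factors of ∂_2 are all 1, so H_1 ≅ Z^2.
  H_2: rank ker ∂_2 − rank ∂_3 = (14 − 13) − 0 = 1, and there is no ∂_3, so H_2 ≅ Z.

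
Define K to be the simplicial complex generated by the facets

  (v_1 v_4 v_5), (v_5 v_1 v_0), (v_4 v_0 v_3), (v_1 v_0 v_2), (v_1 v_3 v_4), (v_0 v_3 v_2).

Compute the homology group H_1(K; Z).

H_1 ≅ Z.

Fix the vertex order v_0 < v_1 < v_2 < v_3 < v_4 < v_5 and write every simplex with vertices in increasing order. Then dim K = 2 and the simplices of K are:

  0-simplices (6): [v_0], [v_1], [v_2], [v_3], [v_4], [v_5]
  1-simplices (12): [v_0,v_1], [v_0,v_2], [v_0,v_3], [v_0,v_4], [v_0,v_5], [v_1,v_2], [v_1,v_3], [v_1,v_4], [v_1,v_5], [v_2,v_3], [v_3,v_4], [v_4,v_5]
  2-simplices (6): [v_0,v_1,v_2], [v_0,v_1,v_5], [v_0,v_2,v_3], [v_0,v_3,v_4], [v_1,v_3,v_4], [v_1,v_4,v_5]

so the chain groups are C_0 ≅ Z^6, C_1 ≅ Z^12, C_2 ≅ Z^6.

The boundary map ∂_1: C_1 → C_0 maps an edge to its endpoints' difference, ∂[p,q] = q − p. For instance
  ∂[v_0,v_1] = [v_1] − [v_0].
The 6×12 boundary matrix has rank 5 and Smith normal form diag(1,1,1,1,1).

The boundary map ∂_2: C_2 → C_1 acts by ∂[p,q,r] = [q,r] − [p,r] + [p,q]. For instance
  ∂[v_1,v_4,v_5] = [v_4,v_5] − [v_1,v_5] + [v_1,v_4],
  ∂[v_0,v_2,v_3] = [v_2,v_3] − [v_0,v_3] + [v_0,v_2].
The resulting 12×6 matrix has rank 6, and its Smith normal form has invariant factors (1,1,1,1,1,1).

Computing H_k = (kernel of ∂_k) / (image of ∂_{k+1}):

  H_1: rank ker ∂_1 − rank ∂_2 = (12 − 5) − 6 = 1, and the invariant factors of ∂_2 are all 1, so H_1 = Z.

(K is a triangulation of the cylinder S^1 x I.)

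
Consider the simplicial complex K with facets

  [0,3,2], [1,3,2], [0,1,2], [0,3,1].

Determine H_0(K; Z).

H_0 = Z.

We work with the vertex ordering 0 < 1 < 2 < 3. The simplices of K, each written with vertices in increasing order, are:

  0-simplices (4): [0], [1], [2], [3]
  1-simplices (6): [0,1], [0,2], [0,3], [1,2], [1,3], [2,3]
  2-simplices (4): [0,1,2], [0,1,3], [0,2,3], [1,2,3]

so the chain groups are C_0 ≅ Z^4, C_1 ≅ Z^6, C_2 ≅ Z^4.

∂_1: C_1 → C_0 is given by ∂[p,q] = [q] − [p]. For instance
  ∂[0,3] = [3] − [0].
As a 4×6 matrix over Z this has rank 3, with invariant factors (1,1,1).

∂_2: C_2 → C_1 sends each 2-simplex [p,q,r] to [q,r] − [p,r] + [p,q]. For instance
  ∂[0,1,2] = [1,2] − [0,2] + [0,1],
  ∂[0,1,3] = [1,3] − [0,3] + [0,1].
The 6×4 boundary matrix has rank 3 and Smith normal form diag(1,1,1).

Now H_k = ker ∂_k / im ∂_{k+1}, so:

  H_0: rank C_0 − rank ∂_1 = 4 − 3 = 1, and the invariant factors of ∂_1 are all 1, so H_0 = Z.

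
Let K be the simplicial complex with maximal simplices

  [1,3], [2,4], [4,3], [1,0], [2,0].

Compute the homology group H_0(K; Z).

H_0 = Z.

Order the vertices as 0 < 1 < 2 < 3 < 4. Listing each simplex with vertices in this order, K has dimension 1 with simplices:

  0-simplices (5): [0], [1], [2], [3], [4]
  1-simplices (5): [0,1], [0,2], [1,3], [2,4], [3,4]

giving chain groups C_0 ≅ Z^5, C_1 ≅ Z^5.

∂_1: C_1 → C_0 maps an edge to its endpoints' difference, ∂[p,q] = q − p. For instance
  ∂[1,3] = [3] − [1].
The 5×5 boundary matrix has rank 4 and Smith normal form diag(1,1,1,1).

Reading off H_k = ker ∂_k / im ∂_{k+1}:

  H_0: rank C_0 − rank ∂_1 = 5 − 4 = 1, and the invariant factors of ∂_1 are all 1, so H_0 ≅ Z.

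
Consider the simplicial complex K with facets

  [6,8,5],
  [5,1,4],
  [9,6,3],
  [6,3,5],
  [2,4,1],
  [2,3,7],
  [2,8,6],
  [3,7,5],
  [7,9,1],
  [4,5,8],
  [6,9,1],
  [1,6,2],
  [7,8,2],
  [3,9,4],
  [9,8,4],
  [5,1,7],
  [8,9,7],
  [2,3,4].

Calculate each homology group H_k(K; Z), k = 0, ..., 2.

H_0 = Z,  H_1 = Z^2,  H_2 = Z.

K has 9 vertices, 27 edges, 18 triangles.
rank ∂_0 = 0, rank ∂_1 = 8 ⇒ b_0 = 9 − 0 − 8 = 1; all invariant factors of ∂_1 are 1 so no torsion. So H_0 ≅ Z.
rank ∂_1 = 8, rank ∂_2 = 17 ⇒ b_1 = 27 − 8 − 17 = 2; all invariant factors of ∂_2 are 1 so no torsion. So H_1 ≅ Z^2.
rank ∂_2 = 17, rank ∂_3 = 0 ⇒ b_2 = 18 − 17 − 0 = 1. So H_2 ≅ Z.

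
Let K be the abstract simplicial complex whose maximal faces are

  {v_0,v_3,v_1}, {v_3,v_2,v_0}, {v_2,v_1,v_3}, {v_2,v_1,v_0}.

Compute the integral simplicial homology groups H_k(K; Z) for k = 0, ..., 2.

H_0 ≅ Z,  H_1 = 0,  H_2 ≅ Z.

Take the total order v_0 < v_1 < v_2 < v_3 on the vertex set. Then K (dimension 2) consists of the simplices:

  0-simplices (4): [v_0], [v_1], [v_2], [v_3]
  1-simplices (6): [v_0,v_1], [v_0,v_2], [v_0,v_3], [v_1,v_2], [v_1,v_3], [v_2,v_3]
  2-simplices (4): [v_0,v_1,v_2], [v_0,v_1,v_3], [v_0,v_2,v_3], [v_1,v_2,v_3]

Hence C_0 ≅ Z^4, C_1 ≅ Z^6, C_2 ≅ Z^4.

∂_1: C_1 → C_0 maps an edge to its endpoints' difference, ∂[p,q] = q − p.
The resulting 4×6 matrix has rank 3, and its Smith normal form has invariant factors (1,1,1).

∂_2: C_2 → C_1 acts by ∂[p,q,r] = [q,r] − [p,r] + [p,q]. For instance
  ∂[v_0,v_1,v_3] = [v_1,v_3] − [v_0,v_3] + [v_0,v_1],
  ∂[v_0,v_2,v_3] = [v_2,v_3] − [v_0,v_3] + [v_0,v_2].
The resulting 6×4 matrix has rank 3, and its Smith normal form has invariant factors (1,1,1).

Computing H_k = (kernel of ∂_k) / (image of ∂_{k+1}):

  H_0: rank C_0 − rank ∂_1 = 4 − 3 = 1, and the invariant factors of ∂_1 are all 1, so H_0 ≅ Z.
  H_1: rank ker ∂_1 − rank ∂_2 = (6 − 3) − 3 = 0, and the invariant factors of ∂_2 are all 1, so H_1 ≅ 0.
  H_2: rank ker ∂_2 − rank ∂_3 = (4 − 3) − 0 = 1, and there is no ∂_3, so H_2 ≅ Z.

As a check, the Euler characteristic is 4 − 6 + 4 = 2, which agrees with 1 − 0 + 1 = 2.
(K is a triangulation of the 2-sphere S^2.)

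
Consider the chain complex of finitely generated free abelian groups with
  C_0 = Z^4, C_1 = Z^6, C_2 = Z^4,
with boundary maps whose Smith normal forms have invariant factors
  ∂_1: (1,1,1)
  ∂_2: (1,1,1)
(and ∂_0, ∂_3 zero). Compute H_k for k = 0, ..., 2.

H_0 ≅ Z,  H_1 = 0,  H_2 ≅ Z.

H_0: b_0 = 4 − 0 − 3 = 1; torsion from ∂_1 factors > 1: none. So H_0 ≅ Z.
H_1: b_1 = 6 − 3 − 3 = 0; torsion from ∂_2 factors > 1: none. So H_1 ≅ 0.
H_2: b_2 = 4 − 3 − 0 = 1; torsion from ∂_3 factors > 1: none. So H_2 ≅ Z.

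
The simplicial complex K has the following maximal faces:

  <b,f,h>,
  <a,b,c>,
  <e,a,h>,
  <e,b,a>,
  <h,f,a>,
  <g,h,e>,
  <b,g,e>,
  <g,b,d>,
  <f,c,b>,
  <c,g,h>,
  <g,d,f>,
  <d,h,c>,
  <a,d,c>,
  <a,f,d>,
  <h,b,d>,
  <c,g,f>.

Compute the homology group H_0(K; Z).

H_0 ≅ Z.

We work with the vertex ordering a < b < c < d < e < f < g < h. The simplices of K, each written with vertices in increasing order, are:

  0-simplices (8): a, b, c, d, e, f, g, h
  1-simplices (24): ab, ac, ad, ae, af, ah, bc, bd, be, bf, bg, bh, cd, cf, cg, ch, df, dg, dh, eg, eh, fg, fh, gh
  2-simplices (16): abc, abe, acd, adf, aeh, afh, bcf, bdg, bdh, beg, bfh, cdh, cfg, cgh, dfg, egh

so the chain groups are C_0 ≅ Z^8, C_1 ≅ Z^24, C_2 ≅ Z^16.

Boundary ∂_1: C_1 → C_0 sends each edge [p,q] (with p < q) to q − p.
The resulting 8×24 matrix has rank 7, and its Smith normal form has invariant factors (1,1,1,1,1,1,1).

Boundary ∂_2: C_2 → C_1 sends each 2-simplex [p,q,r] to [q,r] − [p,r] + [p,q]. For instance
  ∂cgh = gh − ch + cg,
  ∂acd = cd − ad + ac.
The resulting 24×16 matrix has rank 15, and its Smith normal form has invariant factors (1,1,1,1,1,1,1,1,1,1,1,1,1,1,1).

Now H_k = ker ∂_k / im ∂_{k+1}, so:

  H_0: rank C_0 − rank ∂_1 = 8 − 7 = 1, and the invariant factors of ∂_1 are all 1, so H_0 = Z.

(K is a triangulation of the torus T^2.)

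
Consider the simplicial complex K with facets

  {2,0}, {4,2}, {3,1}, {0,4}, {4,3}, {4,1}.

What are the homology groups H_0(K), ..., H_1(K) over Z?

Order the vertices as 0 < 1 < 2 < 3 < 4. Listing each simplex with vertices in this order, K has dimension 1 with simplices:

  0-simplices (5): [0], [1], [2], [3], [4]
  1-simplices (6): [0,2], [0,4], [1,3], [1,4], [2,4], [3,4]

giving chain groups C_0 ≅ Z^5, C_1 ≅ Z^6.

Boundary ∂_1: C_1 → C_0 is given by ∂[p,q] = [q] − [p]. For instance
  ∂[0,4] = [4] − [0].
The 5×6 boundary matrix has rank 4 and Smith normal form diag(1,1,1,1).

Reading off H_k = ker ∂_k / im ∂_{k+1}:

  H_0: rank C_0 − rank ∂_1 = 5 − 4 = 1, and the invariant factors of ∂_1 are all 1, so H_0 = Z.
  H_1: rank ker ∂_1 − rank ∂_2 = (6 − 4) − 0 = 2, and there is no ∂_2, so H_1 = Z^2.

H_0 = Z,  H_1 = Z^2.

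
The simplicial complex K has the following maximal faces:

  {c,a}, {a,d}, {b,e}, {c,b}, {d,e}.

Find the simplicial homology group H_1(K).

Fix the vertex order a < b < c < d < e and write every simplex with vertices in increasing order. Then dim K = 1 and the simplices of K are:

  0-simplices (5): a, b, c, d, e
  1-simplices (5): ac, ad, bc, be, de

so the chain groups are C_0 ≅ Z^5, C_1 ≅ Z^5.

∂_1: C_1 → C_0 is given by ∂[p,q] = [q] − [p]. For instance
  ∂ad = d − a.
This gives a 5×5 integer matrix of rank 4; reducing to Smith normal form yields diagonal entries (1,1,1,1).

Reading off H_k = ker ∂_k / im ∂_{k+1}:

  H_1: rank ker ∂_1 − rank ∂_2 = (5 − 4) − 0 = 1, and there is no ∂_2, so H_1 ≅ Z.

H_1 ≅ Z.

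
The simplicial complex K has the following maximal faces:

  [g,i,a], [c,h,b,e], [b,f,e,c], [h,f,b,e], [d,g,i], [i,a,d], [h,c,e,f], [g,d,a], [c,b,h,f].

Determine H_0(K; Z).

K has 9 vertices, 16 edges, 14 triangles, 5 3-simplices.
rank ∂_0 = 0, rank ∂_1 = 7 ⇒ b_0 = 9 − 0 − 7 = 2; all invariant factors of ∂_1 are 1 so no torsion. So H_0 = Z^2.

H_0 ≅ Z^2.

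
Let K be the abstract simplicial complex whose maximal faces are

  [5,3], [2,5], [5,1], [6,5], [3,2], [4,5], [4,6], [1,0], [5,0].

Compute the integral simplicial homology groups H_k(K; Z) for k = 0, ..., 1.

H_0 = Z,  H_1 = Z^3.

We work with the vertex ordering 0 < 1 < 2 < 3 < 4 < 5 < 6. The simplices of K, each written with vertices in increasing order, are:

  0-simplices (7): [0], [1], [2], [3], [4], [5], [6]
  1-simplices (9): [0,1], [0,5], [1,5], [2,3], [2,5], [3,5], [4,5], [4,6], [5,6]

Hence C_0 ≅ Z^7, C_1 ≅ Z^9.

The boundary map ∂_1: C_1 → C_0 is given by ∂[p,q] = [q] − [p]. For instance
  ∂[3,5] = [5] − [3].
The 7×9 boundary matrix has rank 6 and Smith normal form diag(1,1,1,1,1,1).

From H_k ≅ ker(∂_k) / im(∂_{k+1}) we obtain:

  H_0: rank C_0 − rank ∂_1 = 7 − 6 = 1, and the invariant factors of ∂_1 are all 1, so H_0 = Z.
  H_1: rank ker ∂_1 − rank ∂_2 = (9 − 6) − 0 = 3, and there is no ∂_2, so H_1 = Z^3.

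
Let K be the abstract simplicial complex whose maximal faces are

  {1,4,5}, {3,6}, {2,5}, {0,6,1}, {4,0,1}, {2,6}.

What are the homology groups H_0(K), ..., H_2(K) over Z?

H_0 = Z,  H_1 = Z,  H_2 = 0.

K has 7 vertices, 10 edges, 3 triangles.
rank ∂_0 = 0, rank ∂_1 = 6 ⇒ b_0 = 7 − 0 − 6 = 1; all invariant factors of ∂_1 are 1 so no torsion. So H_0 = Z.
rank ∂_1 = 6, rank ∂_2 = 3 ⇒ b_1 = 10 − 6 − 3 = 1; all invariant factors of ∂_2 are 1 so no torsion. So H_1 = Z.
rank ∂_2 = 3, rank ∂_3 = 0 ⇒ b_2 = 3 − 3 − 0 = 0. So H_2 = 0.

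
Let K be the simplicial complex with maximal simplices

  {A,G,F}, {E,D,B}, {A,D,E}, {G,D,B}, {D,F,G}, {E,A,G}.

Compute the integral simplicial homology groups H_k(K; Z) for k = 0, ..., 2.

H_0 ≅ Z,  H_1 ≅ Z,  H_2 = 0.

Order the vertices as A < B < D < E < F < G. Listing each simplex with vertices in this order, K has dimension 2 with simplices:

  0-simplices (6): A, B, D, E, F, G
  1-simplices (12): AD, AE, AF, AG, BD, BE, BG, DE, DF, DG, EG, FG
  2-simplices (6): ADE, AEG, AFG, BDE, BDG, DFG

so the chain groups are C_0 ≅ Z^6, C_1 ≅ Z^12, C_2 ≅ Z^6.

Boundary ∂_1: C_1 → C_0 maps an edge to its endpoints' difference, ∂[p,q] = q − p.
The 6×12 boundary matrix has rank 5 and Smith normal form diag(1,1,1,1,1).

∂_2: C_2 → C_1 acts by ∂[p,q,r] = [q,r] − [p,r] + [p,q]. For instance
  ∂DFG = FG − DG + DF,
  ∂ADE = DE − AE + AD.
This gives a 12×6 integer matrix of rank 6; reducing to Smith normal form yields diagonal entries (1,1,1,1,1,1).

Reading off H_k = ker ∂_k / im ∂_{k+1}:

  H_0: rank C_0 − rank ∂_1 = 6 − 5 = 1, and the invariant factors of ∂_1 are all 1, so H_0 ≅ Z.
  H_1: rank ker ∂_1 − rank ∂_2 = (12 − 5) − 6 = 1, and the invariant factors of ∂_2 are all 1, so H_1 ≅ Z.
  H_2: rank ker ∂_2 − rank ∂_3 = (6 − 6) − 0 = 0, and there is no ∂_3, so H_2 ≅ 0.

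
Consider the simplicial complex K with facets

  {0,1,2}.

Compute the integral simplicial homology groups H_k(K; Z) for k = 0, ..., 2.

H_0 = Z,  H_1 = 0,  H_2 = 0.

Fix the vertex order 0 < 1 < 2 and write every simplex with vertices in increasing order. Then dim K = 2 and the simplices of K are:

  0-simplices (3): [0], [1], [2]
  1-simplices (3): [0,1], [0,2], [1,2]
  2-simplices (1): [0,1,2]

giving chain groups C_0 ≅ Z^3, C_1 ≅ Z^3, C_2 ≅ Z^1.

∂_1: C_1 → C_0 maps an edge to its endpoints' difference, ∂[p,q] = q − p. For instance
  ∂[0,2] = [2] − [0].
This gives a 3×3 integer matrix of rank 2; reducing to Smith normal form yields diagonal entries (1,1).

The boundary map ∂_2: C_2 → C_1 acts by ∂[p,q,r] = [q,r] − [p,r] + [p,q]. For instance
  ∂[0,1,2] = [1,2] − [0,2] + [0,1].
As a 3×1 matrix over Z this has rank 1, with invariant factors (1).

From H_k ≅ ker(∂_k) / im(∂_{k+1}) we obtain:

  H_0: rank C_0 − rank ∂_1 = 3 − 2 = 1, and the invariant factors of ∂_1 are all 1, so H_0 = Z.
  H_1: rank ker ∂_1 − rank ∂_2 = (3 − 2) − 1 = 0, and the invariant factors of ∂_2 are all 1, so H_1 = 0.
  H_2: rank ker ∂_2 − rank ∂_3 = (1 − 1) − 0 = 0, and there is no ∂_3, so H_2 = 0.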